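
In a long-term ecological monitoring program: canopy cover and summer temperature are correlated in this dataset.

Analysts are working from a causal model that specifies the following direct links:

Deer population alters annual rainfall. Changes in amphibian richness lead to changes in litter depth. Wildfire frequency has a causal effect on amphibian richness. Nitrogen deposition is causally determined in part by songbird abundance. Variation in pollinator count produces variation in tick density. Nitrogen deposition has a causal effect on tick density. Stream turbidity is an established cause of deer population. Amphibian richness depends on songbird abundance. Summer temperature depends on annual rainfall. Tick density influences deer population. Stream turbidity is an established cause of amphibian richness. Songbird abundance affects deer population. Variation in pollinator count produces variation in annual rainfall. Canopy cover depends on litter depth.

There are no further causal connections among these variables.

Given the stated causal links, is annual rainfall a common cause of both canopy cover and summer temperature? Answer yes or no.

Annual rainfall has no stated causal path to canopy cover. A confounder must cause both variables, so annual rainfall does not qualify.

no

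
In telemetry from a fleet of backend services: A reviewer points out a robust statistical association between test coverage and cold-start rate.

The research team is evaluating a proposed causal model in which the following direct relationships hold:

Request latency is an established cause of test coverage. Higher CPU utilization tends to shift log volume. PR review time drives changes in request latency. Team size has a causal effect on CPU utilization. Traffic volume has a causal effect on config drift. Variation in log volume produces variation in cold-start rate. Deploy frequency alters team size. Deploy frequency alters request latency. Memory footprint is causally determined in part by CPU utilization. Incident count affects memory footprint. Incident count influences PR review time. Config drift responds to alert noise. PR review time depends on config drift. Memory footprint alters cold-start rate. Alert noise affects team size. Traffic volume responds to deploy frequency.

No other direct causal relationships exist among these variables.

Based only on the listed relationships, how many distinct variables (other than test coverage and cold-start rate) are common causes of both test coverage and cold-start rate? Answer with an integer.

The common causes are: alert noise (to test coverage via alert noise → config drift → PR review time → request latency → test coverage; to cold-start rate via alert noise → team size → CPU utilization → log volume → cold-start rate); deploy frequency (to test coverage via deploy frequency → request latency → test coverage; to cold-start rate via deploy frequency → team size → CPU utilization → log volume → cold-start rate); incident count (to test coverage via incident count → PR review time → request latency → test coverage; to cold-start rate via incident count → memory footprint → cold-start rate).
Every other variable lacks a causal path to at least one of test coverage and cold-start rate.

3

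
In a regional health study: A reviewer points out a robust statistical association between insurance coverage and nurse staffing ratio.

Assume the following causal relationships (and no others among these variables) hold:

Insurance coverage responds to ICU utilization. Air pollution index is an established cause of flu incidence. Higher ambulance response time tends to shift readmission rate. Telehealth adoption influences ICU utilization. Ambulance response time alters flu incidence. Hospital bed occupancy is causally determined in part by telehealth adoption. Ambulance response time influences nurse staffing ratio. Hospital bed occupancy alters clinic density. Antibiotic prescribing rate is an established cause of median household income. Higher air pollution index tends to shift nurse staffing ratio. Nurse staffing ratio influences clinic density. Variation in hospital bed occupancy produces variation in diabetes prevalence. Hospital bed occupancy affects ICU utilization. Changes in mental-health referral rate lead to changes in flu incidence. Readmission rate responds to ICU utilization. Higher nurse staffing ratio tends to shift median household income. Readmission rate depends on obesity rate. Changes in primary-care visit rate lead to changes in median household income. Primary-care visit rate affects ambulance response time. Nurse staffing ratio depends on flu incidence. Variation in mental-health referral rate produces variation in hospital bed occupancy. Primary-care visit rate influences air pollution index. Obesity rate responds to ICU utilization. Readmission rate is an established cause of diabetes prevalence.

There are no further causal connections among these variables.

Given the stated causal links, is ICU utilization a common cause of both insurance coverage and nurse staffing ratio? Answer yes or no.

no

ICU utilization has no stated causal path to nurse staffing ratio. A confounder must cause both variables, so ICU utilization does not qualify.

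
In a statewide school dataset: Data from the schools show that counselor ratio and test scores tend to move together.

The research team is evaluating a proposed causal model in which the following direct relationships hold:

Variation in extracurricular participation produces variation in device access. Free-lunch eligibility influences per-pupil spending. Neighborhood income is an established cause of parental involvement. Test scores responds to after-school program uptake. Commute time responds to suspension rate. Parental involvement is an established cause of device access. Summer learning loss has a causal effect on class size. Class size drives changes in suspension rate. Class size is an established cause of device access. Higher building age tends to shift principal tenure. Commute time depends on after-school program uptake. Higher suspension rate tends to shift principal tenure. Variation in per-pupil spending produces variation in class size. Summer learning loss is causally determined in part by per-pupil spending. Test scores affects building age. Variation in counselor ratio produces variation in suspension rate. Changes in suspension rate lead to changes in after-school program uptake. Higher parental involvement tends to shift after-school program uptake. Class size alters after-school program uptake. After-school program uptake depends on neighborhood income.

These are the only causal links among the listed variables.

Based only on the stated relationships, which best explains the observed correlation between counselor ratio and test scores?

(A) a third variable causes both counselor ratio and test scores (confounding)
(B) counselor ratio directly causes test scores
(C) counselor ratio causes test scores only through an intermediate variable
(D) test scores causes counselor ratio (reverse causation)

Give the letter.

C

Counselor ratio reaches test scores through counselor ratio → suspension rate → after-school program uptake → test scores — an indirect causal chain with no direct counselor ratio → test scores link. No variable causes both counselor ratio and test scores, so confounding is ruled out; the effect is mediated.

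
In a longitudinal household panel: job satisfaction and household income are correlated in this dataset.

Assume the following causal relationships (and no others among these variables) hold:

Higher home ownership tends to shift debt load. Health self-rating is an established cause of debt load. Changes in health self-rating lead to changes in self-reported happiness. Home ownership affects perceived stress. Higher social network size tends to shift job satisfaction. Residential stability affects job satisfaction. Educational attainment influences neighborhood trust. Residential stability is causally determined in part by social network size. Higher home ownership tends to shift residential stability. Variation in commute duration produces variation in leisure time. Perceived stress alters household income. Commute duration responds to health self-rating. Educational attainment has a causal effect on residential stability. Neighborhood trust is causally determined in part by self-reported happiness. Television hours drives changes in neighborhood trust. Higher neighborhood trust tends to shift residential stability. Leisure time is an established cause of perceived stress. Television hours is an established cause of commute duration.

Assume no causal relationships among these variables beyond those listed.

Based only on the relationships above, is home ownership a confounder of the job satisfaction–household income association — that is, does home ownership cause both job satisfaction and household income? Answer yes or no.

yes

Home ownership has a causal path to job satisfaction (home ownership → residential stability → job satisfaction) and to household income (home ownership → perceived stress → household income), so it is a common cause of both — a confounder.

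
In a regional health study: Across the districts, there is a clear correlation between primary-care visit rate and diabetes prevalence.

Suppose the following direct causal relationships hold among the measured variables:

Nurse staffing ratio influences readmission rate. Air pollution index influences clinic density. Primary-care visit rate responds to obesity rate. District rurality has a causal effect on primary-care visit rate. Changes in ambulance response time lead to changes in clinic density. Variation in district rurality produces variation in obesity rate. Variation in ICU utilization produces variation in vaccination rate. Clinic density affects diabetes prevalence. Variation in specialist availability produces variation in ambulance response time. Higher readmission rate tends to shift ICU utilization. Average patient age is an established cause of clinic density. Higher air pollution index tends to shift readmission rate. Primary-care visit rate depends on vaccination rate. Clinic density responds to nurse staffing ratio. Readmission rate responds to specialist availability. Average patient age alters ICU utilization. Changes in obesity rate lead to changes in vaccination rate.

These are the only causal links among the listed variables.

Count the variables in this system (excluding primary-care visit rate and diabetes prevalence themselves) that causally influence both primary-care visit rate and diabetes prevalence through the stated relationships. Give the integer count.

4

The common causes are: air pollution index (to primary-care visit rate via air pollution index → readmission rate → ICU utilization → vaccination rate → primary-care visit rate; to diabetes prevalence via air pollution index → clinic density → diabetes prevalence); average patient age (to primary-care visit rate via average patient age → ICU utilization → vaccination rate → primary-care visit rate; to diabetes prevalence via average patient age → clinic density → diabetes prevalence); nurse staffing ratio (to primary-care visit rate via nurse staffing ratio → readmission rate → ICU utilization → vaccination rate → primary-care visit rate; to diabetes prevalence via nurse staffing ratio → clinic density → diabetes prevalence); specialist availability (to primary-care visit rate via specialist availability → readmission rate → ICU utilization → vaccination rate → primary-care visit rate; to diabetes prevalence via specialist availability → ambulance response time → clinic density → diabetes prevalence).
Every other variable lacks a causal path to at least one of primary-care visit rate and diabetes prevalence.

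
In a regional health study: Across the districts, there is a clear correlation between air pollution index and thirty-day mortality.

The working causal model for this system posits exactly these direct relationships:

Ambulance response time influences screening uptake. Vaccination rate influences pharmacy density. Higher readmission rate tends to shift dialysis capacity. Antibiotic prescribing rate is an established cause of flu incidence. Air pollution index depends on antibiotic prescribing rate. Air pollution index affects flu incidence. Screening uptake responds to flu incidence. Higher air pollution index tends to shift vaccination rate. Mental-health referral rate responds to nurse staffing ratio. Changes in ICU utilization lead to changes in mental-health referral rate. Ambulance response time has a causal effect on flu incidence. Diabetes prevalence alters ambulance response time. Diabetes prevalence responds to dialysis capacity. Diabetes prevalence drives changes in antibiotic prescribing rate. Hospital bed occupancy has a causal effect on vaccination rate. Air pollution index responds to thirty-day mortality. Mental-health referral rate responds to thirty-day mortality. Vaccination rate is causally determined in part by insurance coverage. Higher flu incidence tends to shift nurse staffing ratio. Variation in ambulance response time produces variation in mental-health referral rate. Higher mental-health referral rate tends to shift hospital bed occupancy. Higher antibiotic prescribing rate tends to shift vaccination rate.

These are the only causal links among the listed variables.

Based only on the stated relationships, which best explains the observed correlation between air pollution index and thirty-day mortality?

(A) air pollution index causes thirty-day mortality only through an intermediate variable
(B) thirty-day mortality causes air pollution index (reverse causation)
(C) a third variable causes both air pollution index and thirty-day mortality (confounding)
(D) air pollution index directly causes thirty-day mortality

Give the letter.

B

The stated link runs thirty-day mortality → air pollution index; air pollution index has no causal path to thirty-day mortality. No variable causes both, so confounding is ruled out. The correlation reflects reverse causation.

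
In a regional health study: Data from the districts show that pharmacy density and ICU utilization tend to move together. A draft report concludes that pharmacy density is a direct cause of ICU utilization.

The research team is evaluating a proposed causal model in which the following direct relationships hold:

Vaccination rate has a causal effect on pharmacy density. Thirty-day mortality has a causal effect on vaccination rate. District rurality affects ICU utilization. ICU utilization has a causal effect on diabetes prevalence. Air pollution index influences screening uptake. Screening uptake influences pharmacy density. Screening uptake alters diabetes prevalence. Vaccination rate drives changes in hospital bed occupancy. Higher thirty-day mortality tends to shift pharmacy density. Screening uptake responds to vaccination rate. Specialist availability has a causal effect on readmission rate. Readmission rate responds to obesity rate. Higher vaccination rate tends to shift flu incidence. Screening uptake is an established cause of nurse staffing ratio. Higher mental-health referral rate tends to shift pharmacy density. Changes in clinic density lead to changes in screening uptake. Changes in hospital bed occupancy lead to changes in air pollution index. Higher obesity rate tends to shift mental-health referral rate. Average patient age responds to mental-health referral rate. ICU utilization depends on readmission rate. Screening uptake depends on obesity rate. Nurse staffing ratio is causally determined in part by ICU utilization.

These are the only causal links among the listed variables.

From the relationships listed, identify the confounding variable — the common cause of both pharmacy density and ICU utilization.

obesity rate

Obesity rate has a causal path to pharmacy density (obesity rate → mental-health referral rate → pharmacy density) and a separate causal path to ICU utilization (obesity rate → readmission rate → ICU utilization), so it is a common cause of both.
No stated relationship gives pharmacy density a causal route to ICU utilization, so the correlation is explained by the shared upstream cause rather than a direct effect.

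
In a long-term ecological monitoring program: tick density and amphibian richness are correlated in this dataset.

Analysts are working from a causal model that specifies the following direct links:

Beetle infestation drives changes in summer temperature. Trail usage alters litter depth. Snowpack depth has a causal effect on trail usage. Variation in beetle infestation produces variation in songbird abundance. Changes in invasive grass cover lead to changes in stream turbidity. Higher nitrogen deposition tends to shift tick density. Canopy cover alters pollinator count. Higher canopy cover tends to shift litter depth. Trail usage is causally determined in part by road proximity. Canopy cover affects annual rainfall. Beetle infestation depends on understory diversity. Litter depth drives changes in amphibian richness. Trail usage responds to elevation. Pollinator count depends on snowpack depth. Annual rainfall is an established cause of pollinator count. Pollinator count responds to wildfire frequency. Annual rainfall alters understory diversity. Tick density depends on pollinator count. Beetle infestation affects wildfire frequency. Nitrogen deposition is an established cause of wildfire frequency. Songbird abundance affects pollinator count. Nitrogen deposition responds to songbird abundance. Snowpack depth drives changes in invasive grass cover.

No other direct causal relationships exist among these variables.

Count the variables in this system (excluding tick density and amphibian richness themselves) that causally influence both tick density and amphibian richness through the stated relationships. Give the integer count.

2

The common causes are: canopy cover (to tick density via canopy cover → pollinator count → tick density; to amphibian richness via canopy cover → litter depth → amphibian richness); snowpack depth (to tick density via snowpack depth → pollinator count → tick density; to amphibian richness via snowpack depth → trail usage → litter depth → amphibian richness).
Every other variable lacks a causal path to at least one of tick density and amphibian richness.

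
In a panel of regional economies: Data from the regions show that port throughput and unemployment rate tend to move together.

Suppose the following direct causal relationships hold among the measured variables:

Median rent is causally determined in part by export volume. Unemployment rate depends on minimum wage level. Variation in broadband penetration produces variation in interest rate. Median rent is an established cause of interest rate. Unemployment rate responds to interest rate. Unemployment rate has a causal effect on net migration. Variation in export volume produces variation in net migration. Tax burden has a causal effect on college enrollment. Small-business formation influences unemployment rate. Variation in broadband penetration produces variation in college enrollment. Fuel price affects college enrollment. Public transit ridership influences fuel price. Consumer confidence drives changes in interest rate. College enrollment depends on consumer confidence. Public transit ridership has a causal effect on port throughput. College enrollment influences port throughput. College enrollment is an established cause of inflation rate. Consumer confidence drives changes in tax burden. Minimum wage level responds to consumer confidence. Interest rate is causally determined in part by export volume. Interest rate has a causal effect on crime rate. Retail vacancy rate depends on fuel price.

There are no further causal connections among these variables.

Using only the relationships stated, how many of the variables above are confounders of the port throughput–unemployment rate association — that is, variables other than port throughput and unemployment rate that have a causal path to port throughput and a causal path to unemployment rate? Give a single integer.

2

The common causes are: broadband penetration (to port throughput via broadband penetration → college enrollment → port throughput; to unemployment rate via broadband penetration → interest rate → unemployment rate); consumer confidence (to port throughput via consumer confidence → college enrollment → port throughput; to unemployment rate via consumer confidence → interest rate → unemployment rate).
Every other variable lacks a causal path to at least one of port throughput and unemployment rate.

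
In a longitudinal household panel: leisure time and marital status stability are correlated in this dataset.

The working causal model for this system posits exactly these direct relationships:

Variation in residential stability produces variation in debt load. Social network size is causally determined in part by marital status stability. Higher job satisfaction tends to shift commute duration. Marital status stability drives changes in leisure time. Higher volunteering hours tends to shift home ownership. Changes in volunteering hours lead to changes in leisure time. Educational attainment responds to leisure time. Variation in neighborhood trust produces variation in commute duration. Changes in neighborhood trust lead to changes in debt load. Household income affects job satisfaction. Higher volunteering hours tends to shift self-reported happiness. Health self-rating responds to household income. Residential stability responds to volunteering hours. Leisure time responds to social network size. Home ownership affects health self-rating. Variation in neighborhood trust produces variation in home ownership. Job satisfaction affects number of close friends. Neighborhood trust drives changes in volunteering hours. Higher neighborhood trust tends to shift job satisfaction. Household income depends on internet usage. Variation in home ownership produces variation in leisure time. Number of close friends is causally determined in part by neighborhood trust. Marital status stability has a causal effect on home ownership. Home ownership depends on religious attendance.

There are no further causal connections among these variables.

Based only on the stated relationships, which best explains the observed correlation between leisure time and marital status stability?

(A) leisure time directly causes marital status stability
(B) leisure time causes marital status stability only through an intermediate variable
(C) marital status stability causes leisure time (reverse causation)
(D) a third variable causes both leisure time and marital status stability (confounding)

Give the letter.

The stated link runs marital status stability → leisure time; leisure time has no causal path to marital status stability. No variable causes both, so confounding is ruled out. The correlation reflects reverse causation.

C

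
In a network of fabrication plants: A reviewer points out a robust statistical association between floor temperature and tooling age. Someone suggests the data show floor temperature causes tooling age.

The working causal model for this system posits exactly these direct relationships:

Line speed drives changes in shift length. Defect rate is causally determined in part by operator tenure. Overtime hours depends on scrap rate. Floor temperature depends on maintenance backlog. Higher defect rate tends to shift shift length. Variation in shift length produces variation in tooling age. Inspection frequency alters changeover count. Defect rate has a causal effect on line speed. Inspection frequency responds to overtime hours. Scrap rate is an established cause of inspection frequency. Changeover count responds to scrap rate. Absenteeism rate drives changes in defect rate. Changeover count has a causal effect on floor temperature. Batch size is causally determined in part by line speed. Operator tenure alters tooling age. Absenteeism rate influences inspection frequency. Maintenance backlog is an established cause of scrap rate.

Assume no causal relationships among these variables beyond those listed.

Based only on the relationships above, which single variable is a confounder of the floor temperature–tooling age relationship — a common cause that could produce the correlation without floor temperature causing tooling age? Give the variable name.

absenteeism rate

Absenteeism rate has a causal path to floor temperature (absenteeism rate → inspection frequency → changeover count → floor temperature) and a separate causal path to tooling age (absenteeism rate → defect rate → shift length → tooling age), so it is a common cause of both.
No stated relationship gives floor temperature a causal route to tooling age, so the correlation is explained by the shared upstream cause rather than a direct effect.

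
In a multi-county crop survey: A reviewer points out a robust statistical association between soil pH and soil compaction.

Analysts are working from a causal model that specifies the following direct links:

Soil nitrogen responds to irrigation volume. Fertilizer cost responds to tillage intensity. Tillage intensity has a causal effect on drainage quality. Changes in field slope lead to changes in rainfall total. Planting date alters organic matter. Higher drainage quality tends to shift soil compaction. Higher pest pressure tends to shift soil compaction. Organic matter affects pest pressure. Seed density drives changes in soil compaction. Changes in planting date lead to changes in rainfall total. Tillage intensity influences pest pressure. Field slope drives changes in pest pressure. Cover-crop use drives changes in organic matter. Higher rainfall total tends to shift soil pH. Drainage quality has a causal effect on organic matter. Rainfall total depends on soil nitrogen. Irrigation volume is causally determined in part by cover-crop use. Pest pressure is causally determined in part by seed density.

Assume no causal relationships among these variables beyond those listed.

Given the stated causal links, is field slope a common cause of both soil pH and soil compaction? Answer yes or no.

yes

Field slope has a causal path to soil pH (field slope → rainfall total → soil pH) and to soil compaction (field slope → pest pressure → soil compaction), so it is a common cause of both — a confounder.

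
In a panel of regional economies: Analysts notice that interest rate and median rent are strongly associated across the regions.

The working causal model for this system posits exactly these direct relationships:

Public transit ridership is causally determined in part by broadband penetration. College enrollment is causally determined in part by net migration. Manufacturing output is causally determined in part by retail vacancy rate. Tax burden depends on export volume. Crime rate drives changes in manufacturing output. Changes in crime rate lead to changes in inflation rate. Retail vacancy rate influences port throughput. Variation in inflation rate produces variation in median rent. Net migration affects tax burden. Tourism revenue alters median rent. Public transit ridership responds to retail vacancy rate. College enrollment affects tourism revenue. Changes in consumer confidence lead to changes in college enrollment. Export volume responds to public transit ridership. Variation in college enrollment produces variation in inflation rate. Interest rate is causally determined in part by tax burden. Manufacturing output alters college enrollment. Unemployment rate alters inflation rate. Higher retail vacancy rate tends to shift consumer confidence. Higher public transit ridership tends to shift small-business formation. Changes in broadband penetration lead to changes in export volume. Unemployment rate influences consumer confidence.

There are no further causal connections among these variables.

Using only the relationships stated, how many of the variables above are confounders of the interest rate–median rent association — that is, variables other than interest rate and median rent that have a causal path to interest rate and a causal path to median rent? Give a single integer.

2

The common causes are: net migration (to interest rate via net migration → tax burden → interest rate; to median rent via net migration → college enrollment → tourism revenue → median rent); retail vacancy rate (to interest rate via retail vacancy rate → public transit ridership → export volume → tax burden → interest rate; to median rent via retail vacancy rate → consumer confidence → college enrollment → tourism revenue → median rent).
Every other variable lacks a causal path to at least one of interest rate and median rent.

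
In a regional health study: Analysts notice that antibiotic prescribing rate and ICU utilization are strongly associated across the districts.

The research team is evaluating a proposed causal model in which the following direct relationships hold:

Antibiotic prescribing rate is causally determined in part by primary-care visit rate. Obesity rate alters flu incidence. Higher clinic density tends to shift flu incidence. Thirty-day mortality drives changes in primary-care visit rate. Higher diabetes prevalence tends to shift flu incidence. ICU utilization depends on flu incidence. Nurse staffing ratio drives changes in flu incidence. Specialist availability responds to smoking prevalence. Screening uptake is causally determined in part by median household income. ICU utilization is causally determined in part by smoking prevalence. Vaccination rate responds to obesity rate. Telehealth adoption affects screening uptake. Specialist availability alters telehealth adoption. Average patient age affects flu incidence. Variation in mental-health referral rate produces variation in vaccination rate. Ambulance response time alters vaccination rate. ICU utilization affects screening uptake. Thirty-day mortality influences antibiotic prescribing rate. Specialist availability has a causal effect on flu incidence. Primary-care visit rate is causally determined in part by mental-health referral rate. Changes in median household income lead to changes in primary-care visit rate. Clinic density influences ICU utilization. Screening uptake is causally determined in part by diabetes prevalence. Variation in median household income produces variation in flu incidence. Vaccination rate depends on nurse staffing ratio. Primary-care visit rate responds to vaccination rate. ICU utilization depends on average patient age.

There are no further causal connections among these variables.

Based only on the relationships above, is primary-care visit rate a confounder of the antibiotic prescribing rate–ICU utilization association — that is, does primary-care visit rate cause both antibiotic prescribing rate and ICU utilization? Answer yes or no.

no

Primary-care visit rate has no stated causal path to ICU utilization. A confounder must cause both variables, so primary-care visit rate does not qualify.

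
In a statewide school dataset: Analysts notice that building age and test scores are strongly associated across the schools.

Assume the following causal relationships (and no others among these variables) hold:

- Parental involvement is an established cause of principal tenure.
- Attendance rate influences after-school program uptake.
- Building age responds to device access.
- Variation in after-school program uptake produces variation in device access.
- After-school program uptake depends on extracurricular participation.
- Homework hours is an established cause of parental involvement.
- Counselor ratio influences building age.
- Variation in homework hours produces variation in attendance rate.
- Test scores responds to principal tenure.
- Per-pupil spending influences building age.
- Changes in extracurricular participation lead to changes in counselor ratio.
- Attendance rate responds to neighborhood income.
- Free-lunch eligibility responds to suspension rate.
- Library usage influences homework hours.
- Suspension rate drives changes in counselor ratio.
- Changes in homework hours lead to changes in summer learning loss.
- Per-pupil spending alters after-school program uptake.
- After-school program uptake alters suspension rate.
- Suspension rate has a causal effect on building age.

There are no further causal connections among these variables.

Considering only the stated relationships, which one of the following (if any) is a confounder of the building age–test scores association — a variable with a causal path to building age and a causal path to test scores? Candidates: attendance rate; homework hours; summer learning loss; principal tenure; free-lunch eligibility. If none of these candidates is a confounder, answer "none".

homework hours

Homework hours causes building age (homework hours → attendance rate → after-school program uptake → suspension rate → building age) and also causes test scores (homework hours → parental involvement → principal tenure → test scores); it is a common cause of both.
Each of the other candidates lacks a causal path to at least one of building age and test scores, so they do not confound the relationship.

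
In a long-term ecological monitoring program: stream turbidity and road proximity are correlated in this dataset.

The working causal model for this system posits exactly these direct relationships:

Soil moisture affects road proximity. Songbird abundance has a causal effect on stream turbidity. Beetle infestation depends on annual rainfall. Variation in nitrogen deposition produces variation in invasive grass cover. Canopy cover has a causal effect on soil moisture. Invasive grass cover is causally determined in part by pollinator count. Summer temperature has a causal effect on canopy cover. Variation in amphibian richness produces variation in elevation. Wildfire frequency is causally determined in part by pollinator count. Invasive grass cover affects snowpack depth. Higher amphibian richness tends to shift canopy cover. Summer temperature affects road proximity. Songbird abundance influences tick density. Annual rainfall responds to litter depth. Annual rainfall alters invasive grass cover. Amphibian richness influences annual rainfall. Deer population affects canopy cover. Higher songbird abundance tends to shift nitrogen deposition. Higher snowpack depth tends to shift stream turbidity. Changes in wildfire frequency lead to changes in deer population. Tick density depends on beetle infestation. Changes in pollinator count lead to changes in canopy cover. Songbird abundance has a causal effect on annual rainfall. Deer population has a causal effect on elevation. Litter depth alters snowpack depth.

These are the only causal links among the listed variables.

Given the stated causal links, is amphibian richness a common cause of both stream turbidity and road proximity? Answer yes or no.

Amphibian richness has a causal path to stream turbidity (amphibian richness → annual rainfall → invasive grass cover → snowpack depth → stream turbidity) and to road proximity (amphibian richness → canopy cover → soil moisture → road proximity), so it is a common cause of both — a confounder.

yes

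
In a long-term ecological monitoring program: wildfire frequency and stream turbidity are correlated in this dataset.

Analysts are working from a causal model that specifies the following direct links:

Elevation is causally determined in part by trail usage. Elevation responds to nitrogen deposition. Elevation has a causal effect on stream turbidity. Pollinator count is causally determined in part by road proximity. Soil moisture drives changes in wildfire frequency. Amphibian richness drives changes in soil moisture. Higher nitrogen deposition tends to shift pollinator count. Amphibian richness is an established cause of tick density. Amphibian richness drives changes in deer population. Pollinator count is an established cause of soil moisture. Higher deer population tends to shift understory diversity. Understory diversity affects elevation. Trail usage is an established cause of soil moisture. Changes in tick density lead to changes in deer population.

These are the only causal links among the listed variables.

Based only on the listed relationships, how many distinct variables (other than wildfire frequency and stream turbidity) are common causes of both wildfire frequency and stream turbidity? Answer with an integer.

The common causes are: amphibian richness (to wildfire frequency via amphibian richness → soil moisture → wildfire frequency; to stream turbidity via amphibian richness → deer population → understory diversity → elevation → stream turbidity); nitrogen deposition (to wildfire frequency via nitrogen deposition → pollinator count → soil moisture → wildfire frequency; to stream turbidity via nitrogen deposition → elevation → stream turbidity); trail usage (to wildfire frequency via trail usage → soil moisture → wildfire frequency; to stream turbidity via trail usage → elevation → stream turbidity).
Every other variable lacks a causal path to at least one of wildfire frequency and stream turbidity.

3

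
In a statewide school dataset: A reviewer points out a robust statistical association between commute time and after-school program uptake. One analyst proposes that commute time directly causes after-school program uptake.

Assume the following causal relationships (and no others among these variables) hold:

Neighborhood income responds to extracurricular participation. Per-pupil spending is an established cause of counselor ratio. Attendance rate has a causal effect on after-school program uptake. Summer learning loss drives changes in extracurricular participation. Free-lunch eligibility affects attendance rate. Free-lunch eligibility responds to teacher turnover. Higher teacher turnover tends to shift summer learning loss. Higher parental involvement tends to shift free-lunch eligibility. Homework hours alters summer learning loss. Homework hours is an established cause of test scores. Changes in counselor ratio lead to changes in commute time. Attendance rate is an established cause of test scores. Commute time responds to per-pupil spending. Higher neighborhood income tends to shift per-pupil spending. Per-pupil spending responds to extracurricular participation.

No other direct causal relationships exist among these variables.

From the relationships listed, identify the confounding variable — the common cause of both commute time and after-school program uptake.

Teacher turnover has a causal path to commute time (teacher turnover → summer learning loss → extracurricular participation → per-pupil spending → commute time) and a separate causal path to after-school program uptake (teacher turnover → free-lunch eligibility → attendance rate → after-school program uptake), so it is a common cause of both.
No stated relationship gives commute time a causal route to after-school program uptake, so the correlation is explained by the shared upstream cause rather than a direct effect.

teacher turnover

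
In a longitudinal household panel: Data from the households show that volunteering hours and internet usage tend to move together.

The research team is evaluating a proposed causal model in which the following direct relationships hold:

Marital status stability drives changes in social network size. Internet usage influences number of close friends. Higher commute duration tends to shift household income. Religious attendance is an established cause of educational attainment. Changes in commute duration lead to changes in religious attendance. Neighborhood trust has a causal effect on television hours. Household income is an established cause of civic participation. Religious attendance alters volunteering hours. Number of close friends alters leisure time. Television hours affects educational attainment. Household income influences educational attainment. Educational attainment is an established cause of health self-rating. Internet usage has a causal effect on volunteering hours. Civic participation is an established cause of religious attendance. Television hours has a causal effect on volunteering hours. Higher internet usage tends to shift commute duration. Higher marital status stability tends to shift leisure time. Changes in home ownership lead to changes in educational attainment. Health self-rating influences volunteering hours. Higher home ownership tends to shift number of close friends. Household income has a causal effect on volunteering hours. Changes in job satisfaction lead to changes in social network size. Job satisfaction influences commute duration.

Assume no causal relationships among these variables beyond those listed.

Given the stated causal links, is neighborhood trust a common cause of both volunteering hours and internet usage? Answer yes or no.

Neighborhood trust has no stated causal path to internet usage. A confounder must cause both variables, so neighborhood trust does not qualify.

no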